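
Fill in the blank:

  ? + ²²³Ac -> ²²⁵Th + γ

deuteron

Conserve mass number: A + 223 = 225 + 0, so A = 2.
Conserve atomic number: Z + 89 = 90 + 0, so Z = 1.
A = 2 and Z = 1 is ²H — a deuteron.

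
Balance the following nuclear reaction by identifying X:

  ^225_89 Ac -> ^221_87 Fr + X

alpha particle

Conserve mass number: 225 = 221 + A, so A = 4.
Conserve atomic number: 89 = 87 + Z, so Z = 2.
A = 4 and Z = 2 is ^4_2 He — an alpha particle.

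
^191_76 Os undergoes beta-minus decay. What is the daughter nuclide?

Beta-minus decay: mass number changes by +0, atomic number by +1.
A: 191 = 191; Z: 76 + 1 = 77.
Z = 77 is iridium, so the daughter is ^191_77 Ir.

Ir-191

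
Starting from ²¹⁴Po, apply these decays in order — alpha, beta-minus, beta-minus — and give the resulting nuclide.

Po-210

Start: (A, Z) = (214, 84).
After α: (210, 82).
After β⁻: (210, 83).
After β⁻: (210, 84).
Z = 84 is polonium.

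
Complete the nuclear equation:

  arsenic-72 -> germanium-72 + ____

Conserve mass number: 72 = 72 + A, so A = 0.
Conserve atomic number: 33 = 32 + Z, so Z = 1.
A = 0 and Z = 1 is e⁺ — a positron.

positron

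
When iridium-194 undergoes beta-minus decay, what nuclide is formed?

Pt-194

Beta-minus decay: mass number changes by +0, atomic number by +1.
A: 194 = 194; Z: 77 + 1 = 78.
Z = 78 is platinum, so the daughter is platinum-194.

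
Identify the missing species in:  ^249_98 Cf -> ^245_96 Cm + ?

Conserve mass number: 249 = 245 + A, so A = 4.
Conserve atomic number: 98 = 96 + Z, so Z = 2.
A = 4 and Z = 2 is ^4_2 He — an alpha particle.

alpha particle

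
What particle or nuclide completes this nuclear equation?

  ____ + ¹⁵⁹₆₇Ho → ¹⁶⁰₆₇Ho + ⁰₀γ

Conserve mass number: A + 159 = 160 + 0, so A = 1.
Conserve atomic number: Z + 67 = 67 + 0, so Z = 0.
A = 1 and Z = 0 is ¹₀n — a neutron.

neutron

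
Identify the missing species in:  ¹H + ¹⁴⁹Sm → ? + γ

Conserve mass number: 1 + 149 = A + 0, so A = 150.
Conserve atomic number: 1 + 62 = Z + 0, so Z = 63.
Z = 63 is europium, so the species is ¹⁵⁰Eu.

Eu-150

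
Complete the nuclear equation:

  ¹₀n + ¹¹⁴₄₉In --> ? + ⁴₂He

Ag-111

Conserve mass number: 1 + 114 = A + 4, so A = 111.
Conserve atomic number: 0 + 49 = Z + 2, so Z = 47.
Z = 47 is silver, so the species is ¹¹¹₄₇Ag.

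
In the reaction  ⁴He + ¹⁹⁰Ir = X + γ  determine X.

Conserve mass number: 4 + 190 = A + 0, so A = 194.
Conserve atomic number: 2 + 77 = Z + 0, so Z = 79.
Z = 79 is gold, so the species is ¹⁹⁴Au.

Au-194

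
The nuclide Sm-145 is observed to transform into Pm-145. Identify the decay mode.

beta-plus decay or electron capture

ΔA = 145 − 145 = 0; ΔZ = 61 − 62 = -1.
A is unchanged and Z drops by 1 — a proton has become a neutron (β⁺ emission or electron capture).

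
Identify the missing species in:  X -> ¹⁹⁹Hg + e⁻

Conserve mass number: A = 199 + 0, so A = 199.
Conserve atomic number: Z = 80 − 1, so Z = 79.
Z = 79 is gold, so the species is ¹⁹⁹Au.

Au-199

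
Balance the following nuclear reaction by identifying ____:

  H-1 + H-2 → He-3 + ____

Conserve mass number: 1 + 2 = 3 + A, so A = 0.
Conserve atomic number: 1 + 1 = 2 + Z, so Z = 0.
A = 0 and Z = 0 is γ — a gamma ray.

gamma ray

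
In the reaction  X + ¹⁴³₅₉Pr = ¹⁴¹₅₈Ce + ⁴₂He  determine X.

Conserve mass number: A + 143 = 141 + 4, so A = 2.
Conserve atomic number: Z + 59 = 58 + 2, so Z = 1.
A = 2 and Z = 1 is ²₁H — a deuteron.

deuteron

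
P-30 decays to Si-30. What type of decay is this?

ΔA = 30 − 30 = 0; ΔZ = 14 − 15 = -1.
A is unchanged and Z drops by 1 — a proton has become a neutron (β⁺ emission or electron capture).

beta-plus decay or electron capture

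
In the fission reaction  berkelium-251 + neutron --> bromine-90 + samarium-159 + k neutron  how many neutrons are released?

3

Conserve mass number: 252 = 90 + 159 + k, so k = 252 − 249 = 3.
Check atomic number: 97 = 35 + 62 + 0 = 97. ✓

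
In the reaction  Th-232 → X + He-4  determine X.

Ra-228

Conserve mass number: 232 = A + 4, so A = 228.
Conserve atomic number: 90 = Z + 2, so Z = 88.
Z = 88 is radium, so the species is Ra-228.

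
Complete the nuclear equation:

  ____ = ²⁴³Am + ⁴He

Conserve mass number: A = 243 + 4, so A = 247.
Conserve atomic number: Z = 95 + 2, so Z = 97.
Z = 97 is berkelium, so the species is ²⁴⁷Bk.

Bk-247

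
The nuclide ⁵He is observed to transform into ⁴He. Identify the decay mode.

neutron emission

ΔA = 4 − 5 = -1; ΔZ = 2 − 2 = +0.
A drops by 1 with Z unchanged — a neutron was emitted.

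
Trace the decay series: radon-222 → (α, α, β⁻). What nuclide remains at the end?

Start: (A, Z) = (222, 86).
After α: (218, 84).
After α: (214, 82).
After β⁻: (214, 83).
Z = 83 is bismuth.

Bi-214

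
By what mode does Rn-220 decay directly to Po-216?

alpha decay

ΔA = 216 − 220 = -4; ΔZ = 84 − 86 = -2.
A drops by 4 and Z drops by 2 — the signature of alpha emission.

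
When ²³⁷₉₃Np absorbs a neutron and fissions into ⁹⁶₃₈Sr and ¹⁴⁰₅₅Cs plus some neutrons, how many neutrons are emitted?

Conserve mass number: 238 = 96 + 140 + k, so k = 238 − 236 = 2.
Check atomic number: 93 = 38 + 55 + 0 = 93. ✓

2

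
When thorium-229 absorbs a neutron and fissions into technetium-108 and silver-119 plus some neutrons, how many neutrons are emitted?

Conserve mass number: 230 = 108 + 119 + k, so k = 230 − 227 = 3.
Check atomic number: 90 = 43 + 47 + 0 = 90. ✓

3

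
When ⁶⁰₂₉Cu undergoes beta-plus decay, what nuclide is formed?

Beta-plus decay: mass number changes by +0, atomic number by -1.
A: 60 = 60; Z: 29 − 1 = 28.
Z = 28 is nickel, so the daughter is ⁶⁰₂₈Ni.

Ni-60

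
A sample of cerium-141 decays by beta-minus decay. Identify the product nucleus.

Pr-141

Beta-minus decay: mass number changes by +0, atomic number by +1.
A: 141 = 141; Z: 58 + 1 = 59.
Z = 59 is praseodymium, so the daughter is praseodymium-141.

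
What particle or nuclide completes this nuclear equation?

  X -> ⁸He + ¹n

Conserve mass number: A = 8 + 1, so A = 9.
Conserve atomic number: Z = 2 + 0, so Z = 2.
Z = 2 is helium, so the species is ⁹He.

He-9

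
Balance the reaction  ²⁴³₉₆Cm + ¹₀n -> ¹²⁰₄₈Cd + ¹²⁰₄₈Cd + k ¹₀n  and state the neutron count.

Conserve mass number: 244 = 120 + 120 + k, so k = 244 − 240 = 4.
Check atomic number: 96 = 48 + 48 + 0 = 96. ✓

4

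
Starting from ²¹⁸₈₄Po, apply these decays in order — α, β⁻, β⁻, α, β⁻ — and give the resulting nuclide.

Start: (A, Z) = (218, 84).
After α: (214, 82).
After β⁻: (214, 83).
After β⁻: (214, 84).
After α: (210, 82).
After β⁻: (210, 83).
Z = 83 is bismuth.

Bi-210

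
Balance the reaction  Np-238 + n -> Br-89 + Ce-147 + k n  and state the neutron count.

Conserve mass number: 239 = 89 + 147 + k, so k = 239 − 236 = 3.
Check atomic number: 93 = 35 + 58 + 0 = 93. ✓

3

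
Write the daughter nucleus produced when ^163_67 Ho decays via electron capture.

Dy-163

Electron capture: mass number changes by +0, atomic number by -1.
A: 163 = 163; Z: 67 − 1 = 66.
Z = 66 is dysprosium, so the daughter is ^163_66 Dy.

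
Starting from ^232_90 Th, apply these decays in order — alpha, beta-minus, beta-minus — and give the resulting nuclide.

Start: (A, Z) = (232, 90).
After α: (228, 88).
After β⁻: (228, 89).
After β⁻: (228, 90).
Z = 90 is thorium.

Th-228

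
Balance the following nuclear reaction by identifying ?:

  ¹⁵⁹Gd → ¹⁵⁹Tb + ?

Conserve mass number: 159 = 159 + A, so A = 0.
Conserve atomic number: 64 = 65 + Z, so Z = -1.
A = 0 and Z = -1 is e⁻ — a beta-minus particle.

beta-minus particle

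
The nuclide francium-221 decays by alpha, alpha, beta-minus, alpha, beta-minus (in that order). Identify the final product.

Bi-209

Start: (A, Z) = (221, 87).
After α: (217, 85).
After α: (213, 83).
After β⁻: (213, 84).
After α: (209, 82).
After β⁻: (209, 83).
Z = 83 is bismuth.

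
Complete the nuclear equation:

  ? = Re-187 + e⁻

W-187

Conserve mass number: A = 187 + 0, so A = 187.
Conserve atomic number: Z = 75 − 1, so Z = 74.
Z = 74 is tungsten, so the species is W-187.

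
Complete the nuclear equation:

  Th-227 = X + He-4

Conserve mass number: 227 = A + 4, so A = 223.
Conserve atomic number: 90 = Z + 2, so Z = 88.
Z = 88 is radium, so the species is Ra-223.

Ra-223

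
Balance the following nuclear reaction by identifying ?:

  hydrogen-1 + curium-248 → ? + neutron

Bk-248

Conserve mass number: 1 + 248 = A + 1, so A = 248.
Conserve atomic number: 1 + 96 = Z + 0, so Z = 97.
Z = 97 is berkelium, so the species is berkelium-248.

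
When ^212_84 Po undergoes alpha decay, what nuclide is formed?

Pb-208

Alpha decay: mass number changes by -4, atomic number by -2.
A: 212 − 4 = 208; Z: 84 − 2 = 82.
Z = 82 is lead, so the daughter is ^208_82 Pb.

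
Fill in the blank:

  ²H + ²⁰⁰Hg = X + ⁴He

Conserve mass number: 2 + 200 = A + 4, so A = 198.
Conserve atomic number: 1 + 80 = Z + 2, so Z = 79.
Z = 79 is gold, so the species is ¹⁹⁸Au.

Au-198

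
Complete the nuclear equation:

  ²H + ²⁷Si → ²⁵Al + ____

alpha particle

Conserve mass number: 2 + 27 = 25 + A, so A = 4.
Conserve atomic number: 1 + 14 = 13 + Z, so Z = 2.
A = 4 and Z = 2 is ⁴He — an alpha particle.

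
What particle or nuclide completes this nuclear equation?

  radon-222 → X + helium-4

Po-218

Conserve mass number: 222 = A + 4, so A = 218.
Conserve atomic number: 86 = Z + 2, so Z = 84.
Z = 84 is polonium, so the species is polonium-218.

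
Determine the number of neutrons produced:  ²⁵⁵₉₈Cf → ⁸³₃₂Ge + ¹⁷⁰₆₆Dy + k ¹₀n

Conserve mass number: 255 = 83 + 170 + k, so k = 255 − 253 = 2.
Check atomic number: 98 = 32 + 66 + 0 = 98. ✓

2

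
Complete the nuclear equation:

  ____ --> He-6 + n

Conserve mass number: A = 6 + 1, so A = 7.
Conserve atomic number: Z = 2 + 0, so Z = 2.
Z = 2 is helium, so the species is He-7.

He-7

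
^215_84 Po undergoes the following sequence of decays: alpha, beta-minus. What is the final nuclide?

Start: (A, Z) = (215, 84).
After α: (211, 82).
After β⁻: (211, 83).
Z = 83 is bismuth.

Bi-211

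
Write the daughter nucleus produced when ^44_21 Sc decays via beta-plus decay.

Ca-44

Beta-plus decay: mass number changes by +0, atomic number by -1.
A: 44 = 44; Z: 21 − 1 = 20.
Z = 20 is calcium, so the daughter is ^44_20 Ca.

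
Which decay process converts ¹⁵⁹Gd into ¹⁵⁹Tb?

ΔA = 159 − 159 = 0; ΔZ = 65 − 64 = +1.
A is unchanged and Z rises by 1 — a neutron has become a proton (β⁻ decay).

beta-minus decay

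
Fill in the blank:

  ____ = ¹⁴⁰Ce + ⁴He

Nd-144

Conserve mass number: A = 140 + 4, so A = 144.
Conserve atomic number: Z = 58 + 2, so Z = 60.
Z = 60 is neodymium, so the species is ¹⁴⁴Nd.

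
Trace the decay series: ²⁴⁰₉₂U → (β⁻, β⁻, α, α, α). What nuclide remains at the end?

Start: (A, Z) = (240, 92).
After β⁻: (240, 93).
After β⁻: (240, 94).
After α: (236, 92).
After α: (232, 90).
After α: (228, 88).
Z = 88 is radium.

Ra-228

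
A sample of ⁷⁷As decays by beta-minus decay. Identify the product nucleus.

Se-77

Beta-minus decay: mass number changes by +0, atomic number by +1.
A: 77 = 77; Z: 33 + 1 = 34.
Z = 34 is selenium, so the daughter is ⁷⁷Se.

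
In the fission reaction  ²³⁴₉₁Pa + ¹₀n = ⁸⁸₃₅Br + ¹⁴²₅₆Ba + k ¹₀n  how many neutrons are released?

Conserve mass number: 235 = 88 + 142 + k, so k = 235 − 230 = 5.
Check atomic number: 91 = 35 + 56 + 0 = 91. ✓

5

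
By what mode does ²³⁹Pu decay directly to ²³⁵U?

alpha decay

ΔA = 235 − 239 = -4; ΔZ = 92 − 94 = -2.
A drops by 4 and Z drops by 2 — the signature of alpha emission.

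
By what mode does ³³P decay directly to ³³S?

beta-minus decay

ΔA = 33 − 33 = 0; ΔZ = 16 − 15 = +1.
A is unchanged and Z rises by 1 — a neutron has become a proton (β⁻ decay).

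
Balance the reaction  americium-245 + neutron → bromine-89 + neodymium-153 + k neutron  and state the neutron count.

Conserve mass number: 246 = 89 + 153 + k, so k = 246 − 242 = 4.
Check atomic number: 95 = 35 + 60 + 0 = 95. ✓

4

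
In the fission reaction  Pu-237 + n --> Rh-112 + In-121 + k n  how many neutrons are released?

Conserve mass number: 238 = 112 + 121 + k, so k = 238 − 233 = 5.
Check atomic number: 94 = 45 + 49 + 0 = 94. ✓

5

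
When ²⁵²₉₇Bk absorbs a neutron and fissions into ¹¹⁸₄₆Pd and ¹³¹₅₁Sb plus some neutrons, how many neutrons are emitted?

Conserve mass number: 253 = 118 + 131 + k, so k = 253 − 249 = 4.
Check atomic number: 97 = 46 + 51 + 0 = 97. ✓

4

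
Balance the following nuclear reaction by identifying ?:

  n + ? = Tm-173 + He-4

Conserve mass number: 1 + A = 173 + 4, so A = 176.
Conserve atomic number: 0 + Z = 69 + 2, so Z = 71.
Z = 71 is lutetium, so the species is Lu-176.

Lu-176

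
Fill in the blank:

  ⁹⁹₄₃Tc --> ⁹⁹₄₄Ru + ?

beta-minus particle

Conserve mass number: 99 = 99 + A, so A = 0.
Conserve atomic number: 43 = 44 + Z, so Z = -1.
A = 0 and Z = -1 is ⁰₋₁e — a beta-minus particle.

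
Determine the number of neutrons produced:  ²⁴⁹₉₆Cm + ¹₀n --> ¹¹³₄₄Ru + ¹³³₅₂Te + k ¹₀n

Conserve mass number: 250 = 113 + 133 + k, so k = 250 − 246 = 4.
Check atomic number: 96 = 44 + 52 + 0 = 96. ✓

4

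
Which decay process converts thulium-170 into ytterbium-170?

beta-minus decay

ΔA = 170 − 170 = 0; ΔZ = 70 − 69 = +1.
A is unchanged and Z rises by 1 — a neutron has become a proton (β⁻ decay).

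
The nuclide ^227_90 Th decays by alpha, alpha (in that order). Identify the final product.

Start: (A, Z) = (227, 90).
After α: (223, 88).
After α: (219, 86).
Z = 86 is radon.

Rn-219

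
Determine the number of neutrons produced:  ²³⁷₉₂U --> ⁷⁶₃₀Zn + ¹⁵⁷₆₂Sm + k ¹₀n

4

Conserve mass number: 237 = 76 + 157 + k, so k = 237 − 233 = 4.
Check atomic number: 92 = 30 + 62 + 0 = 92. ✓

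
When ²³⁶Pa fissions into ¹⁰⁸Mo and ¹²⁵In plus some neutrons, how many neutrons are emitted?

3

Conserve mass number: 236 = 108 + 125 + k, so k = 236 − 233 = 3.
Check atomic number: 91 = 42 + 49 + 0 = 91. ✓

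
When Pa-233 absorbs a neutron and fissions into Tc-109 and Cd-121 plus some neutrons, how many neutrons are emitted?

Conserve mass number: 234 = 109 + 121 + k, so k = 234 − 230 = 4.
Check atomic number: 91 = 43 + 48 + 0 = 91. ✓

4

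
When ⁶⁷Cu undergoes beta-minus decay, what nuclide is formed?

Zn-67

Beta-minus decay: mass number changes by +0, atomic number by +1.
A: 67 = 67; Z: 29 + 1 = 30.
Z = 30 is zinc, so the daughter is ⁶⁷Zn.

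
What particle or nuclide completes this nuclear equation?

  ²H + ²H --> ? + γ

He-4

Conserve mass number: 2 + 2 = A + 0, so A = 4.
Conserve atomic number: 1 + 1 = Z + 0, so Z = 2.
A = 4 and Z = 2 is ⁴He — an alpha particle.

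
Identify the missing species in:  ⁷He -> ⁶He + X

Conserve mass number: 7 = 6 + A, so A = 1.
Conserve atomic number: 2 = 2 + Z, so Z = 0.
A = 1 and Z = 0 is ¹n — a neutron.

neutron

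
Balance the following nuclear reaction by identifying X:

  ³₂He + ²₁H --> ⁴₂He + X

proton

Conserve mass number: 3 + 2 = 4 + A, so A = 1.
Conserve atomic number: 2 + 1 = 2 + Z, so Z = 1.
A = 1 and Z = 1 is ¹₁H — a proton.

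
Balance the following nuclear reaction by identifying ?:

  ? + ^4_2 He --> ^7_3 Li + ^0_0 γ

triton

Conserve mass number: A + 4 = 7 + 0, so A = 3.
Conserve atomic number: Z + 2 = 3 + 0, so Z = 1.
A = 3 and Z = 1 is ^3_1 H — a triton.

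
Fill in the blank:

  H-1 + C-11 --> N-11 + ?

Conserve mass number: 1 + 11 = 11 + A, so A = 1.
Conserve atomic number: 1 + 6 = 7 + Z, so Z = 0.
A = 1 and Z = 0 is n — a neutron.

neutron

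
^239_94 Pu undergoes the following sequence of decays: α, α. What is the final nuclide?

Start: (A, Z) = (239, 94).
After α: (235, 92).
After α: (231, 90).
Z = 90 is thorium.

Th-231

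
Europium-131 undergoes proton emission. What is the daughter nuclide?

Sm-130

Proton emission: mass number changes by -1, atomic number by -1.
A: 131 − 1 = 130; Z: 63 − 1 = 62.
Z = 62 is samarium, so the daughter is samarium-130.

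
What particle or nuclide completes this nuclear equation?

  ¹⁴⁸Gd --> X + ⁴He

Conserve mass number: 148 = A + 4, so A = 144.
Conserve atomic number: 64 = Z + 2, so Z = 62.
Z = 62 is samarium, so the species is ¹⁴⁴Sm.

Sm-144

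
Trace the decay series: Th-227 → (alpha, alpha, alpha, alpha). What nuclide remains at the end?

Pb-211

Start: (A, Z) = (227, 90).
After α: (223, 88).
After α: (219, 86).
After α: (215, 84).
After α: (211, 82).
Z = 82 is lead.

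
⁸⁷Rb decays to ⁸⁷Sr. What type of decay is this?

beta-minus decay

ΔA = 87 − 87 = 0; ΔZ = 38 − 37 = +1.
A is unchanged and Z rises by 1 — a neutron has become a proton (β⁻ decay).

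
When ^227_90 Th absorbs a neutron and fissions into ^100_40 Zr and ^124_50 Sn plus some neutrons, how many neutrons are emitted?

Conserve mass number: 228 = 100 + 124 + k, so k = 228 − 224 = 4.
Check atomic number: 90 = 40 + 50 + 0 = 90. ✓

4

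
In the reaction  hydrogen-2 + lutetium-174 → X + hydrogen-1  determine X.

Lu-175

Conserve mass number: 2 + 174 = A + 1, so A = 175.
Conserve atomic number: 1 + 71 = Z + 1, so Z = 71.
Z = 71 is lutetium, so the species is lutetium-175.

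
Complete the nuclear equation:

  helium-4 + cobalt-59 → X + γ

Cu-63

Conserve mass number: 4 + 59 = A + 0, so A = 63.
Conserve atomic number: 2 + 27 = Z + 0, so Z = 29.
Z = 29 is copper, so the species is copper-63.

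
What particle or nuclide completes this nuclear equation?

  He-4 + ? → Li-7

triton

Conserve mass number: 4 + A = 7, so A = 3.
Conserve atomic number: 2 + Z = 3, so Z = 1.
A = 3 and Z = 1 is H-3 — a triton.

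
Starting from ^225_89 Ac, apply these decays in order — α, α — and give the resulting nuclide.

Start: (A, Z) = (225, 89).
After α: (221, 87).
After α: (217, 85).
Z = 85 is astatine.

At-217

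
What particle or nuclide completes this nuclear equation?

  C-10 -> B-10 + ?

Conserve mass number: 10 = 10 + A, so A = 0.
Conserve atomic number: 6 = 5 + Z, so Z = 1.
A = 0 and Z = 1 is e⁺ — a positron.

positron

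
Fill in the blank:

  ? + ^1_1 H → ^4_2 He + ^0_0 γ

Conserve mass number: A + 1 = 4 + 0, so A = 3.
Conserve atomic number: Z + 1 = 2 + 0, so Z = 1.
A = 3 and Z = 1 is ^3_1 H — a triton.

triton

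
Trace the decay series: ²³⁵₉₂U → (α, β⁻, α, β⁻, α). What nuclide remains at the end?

Ra-223

Start: (A, Z) = (235, 92).
After α: (231, 90).
After β⁻: (231, 91).
After α: (227, 89).
After β⁻: (227, 90).
After α: (223, 88).
Z = 88 is radium.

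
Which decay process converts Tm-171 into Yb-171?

beta-minus decay

ΔA = 171 − 171 = 0; ΔZ = 70 − 69 = +1.
A is unchanged and Z rises by 1 — a neutron has become a proton (β⁻ decay).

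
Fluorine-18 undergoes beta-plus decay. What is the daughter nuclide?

O-18

Beta-plus decay: mass number changes by +0, atomic number by -1.
A: 18 = 18; Z: 9 − 1 = 8.
Z = 8 is oxygen, so the daughter is oxygen-18.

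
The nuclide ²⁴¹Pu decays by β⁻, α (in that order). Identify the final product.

Start: (A, Z) = (241, 94).
After β⁻: (241, 95).
After α: (237, 93).
Z = 93 is neptunium.

Np-237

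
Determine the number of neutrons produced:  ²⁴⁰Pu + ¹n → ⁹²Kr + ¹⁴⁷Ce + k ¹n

Conserve mass number: 241 = 92 + 147 + k, so k = 241 − 239 = 2.
Check atomic number: 94 = 36 + 58 + 0 = 94. ✓

2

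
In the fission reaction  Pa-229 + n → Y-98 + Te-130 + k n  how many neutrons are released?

2

Conserve mass number: 230 = 98 + 130 + k, so k = 230 − 228 = 2.
Check atomic number: 91 = 39 + 52 + 0 = 91. ✓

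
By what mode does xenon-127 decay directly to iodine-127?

beta-plus decay or electron capture

ΔA = 127 − 127 = 0; ΔZ = 53 − 54 = -1.
A is unchanged and Z drops by 1 — a proton has become a neutron (β⁺ emission or electron capture).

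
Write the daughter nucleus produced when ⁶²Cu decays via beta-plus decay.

Beta-plus decay: mass number changes by +0, atomic number by -1.
A: 62 = 62; Z: 29 − 1 = 28.
Z = 28 is nickel, so the daughter is ⁶²Ni.

Ni-62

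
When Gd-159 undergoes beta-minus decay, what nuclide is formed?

Tb-159

Beta-minus decay: mass number changes by +0, atomic number by +1.
A: 159 = 159; Z: 64 + 1 = 65.
Z = 65 is terbium, so the daughter is Tb-159.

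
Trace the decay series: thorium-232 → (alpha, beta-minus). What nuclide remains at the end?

Start: (A, Z) = (232, 90).
After α: (228, 88).
After β⁻: (228, 89).
Z = 89 is actinium.

Ac-228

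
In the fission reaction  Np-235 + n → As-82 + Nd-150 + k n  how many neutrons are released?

4

Conserve mass number: 236 = 82 + 150 + k, so k = 236 − 232 = 4.
Check atomic number: 93 = 33 + 60 + 0 = 93. ✓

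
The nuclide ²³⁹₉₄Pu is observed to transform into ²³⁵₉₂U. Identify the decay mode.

ΔA = 235 − 239 = -4; ΔZ = 92 − 94 = -2.
A drops by 4 and Z drops by 2 — the signature of alpha emission.

alpha decay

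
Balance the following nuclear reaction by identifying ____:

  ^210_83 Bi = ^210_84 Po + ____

beta-minus particle

Conserve mass number: 210 = 210 + A, so A = 0.
Conserve atomic number: 83 = 84 + Z, so Z = -1.
A = 0 and Z = -1 is ^0_-1 e — a beta-minus particle.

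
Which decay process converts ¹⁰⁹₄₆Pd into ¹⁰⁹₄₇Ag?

beta-minus decay

ΔA = 109 − 109 = 0; ΔZ = 47 − 46 = +1.
A is unchanged and Z rises by 1 — a neutron has become a proton (β⁻ decay).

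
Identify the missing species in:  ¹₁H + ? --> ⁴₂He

Conserve mass number: 1 + A = 4, so A = 3.
Conserve atomic number: 1 + Z = 2, so Z = 1.
A = 3 and Z = 1 is ³₁H — a triton.

triton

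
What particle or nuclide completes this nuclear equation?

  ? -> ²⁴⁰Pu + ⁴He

Cm-244

Conserve mass number: A = 240 + 4, so A = 244.
Conserve atomic number: Z = 94 + 2, so Z = 96.
Z = 96 is curium, so the species is ²⁴⁴Cm.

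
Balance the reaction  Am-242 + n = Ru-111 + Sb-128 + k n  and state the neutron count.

4

Conserve mass number: 243 = 111 + 128 + k, so k = 243 − 239 = 4.
Check atomic number: 95 = 44 + 51 + 0 = 95. ✓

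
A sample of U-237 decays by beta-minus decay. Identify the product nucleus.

Beta-minus decay: mass number changes by +0, atomic number by +1.
A: 237 = 237; Z: 92 + 1 = 93.
Z = 93 is neptunium, so the daughter is Np-237.

Np-237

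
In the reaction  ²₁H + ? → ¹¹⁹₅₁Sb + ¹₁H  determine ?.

Sb-118

Conserve mass number: 2 + A = 119 + 1, so A = 118.
Conserve atomic number: 1 + Z = 51 + 1, so Z = 51.
Z = 51 is antimony, so the species is ¹¹⁸₅₁Sb.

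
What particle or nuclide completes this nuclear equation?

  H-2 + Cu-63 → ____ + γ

Conserve mass number: 2 + 63 = A + 0, so A = 65.
Conserve atomic number: 1 + 29 = Z + 0, so Z = 30.
Z = 30 is zinc, so the species is Zn-65.

Zn-65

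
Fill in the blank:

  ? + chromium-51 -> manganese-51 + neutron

proton

Conserve mass number: A + 51 = 51 + 1, so A = 1.
Conserve atomic number: Z + 24 = 25 + 0, so Z = 1.
A = 1 and Z = 1 is hydrogen-1 — a proton.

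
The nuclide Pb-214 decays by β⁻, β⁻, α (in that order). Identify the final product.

Pb-210

Start: (A, Z) = (214, 82).
After β⁻: (214, 83).
After β⁻: (214, 84).
After α: (210, 82).
Z = 82 is lead.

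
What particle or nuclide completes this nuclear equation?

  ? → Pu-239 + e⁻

Conserve mass number: A = 239 + 0, so A = 239.
Conserve atomic number: Z = 94 − 1, so Z = 93.
Z = 93 is neptunium, so the species is Np-239.

Np-239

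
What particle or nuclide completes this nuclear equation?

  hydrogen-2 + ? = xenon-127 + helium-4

Conserve mass number: 2 + A = 127 + 4, so A = 129.
Conserve atomic number: 1 + Z = 54 + 2, so Z = 55.
Z = 55 is caesium, so the species is caesium-129.

Cs-129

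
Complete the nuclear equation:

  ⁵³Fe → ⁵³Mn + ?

Conserve mass number: 53 = 53 + A, so A = 0.
Conserve atomic number: 26 = 25 + Z, so Z = 1.
A = 0 and Z = 1 is e⁺ — a positron.

positron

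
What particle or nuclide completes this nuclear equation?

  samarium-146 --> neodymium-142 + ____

alpha particle

Conserve mass number: 146 = 142 + A, so A = 4.
Conserve atomic number: 62 = 60 + Z, so Z = 2.
A = 4 and Z = 2 is helium-4 — an alpha particle.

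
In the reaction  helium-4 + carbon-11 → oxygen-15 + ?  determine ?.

Conserve mass number: 4 + 11 = 15 + A, so A = 0.
Conserve atomic number: 2 + 6 = 8 + Z, so Z = 0.
A = 0 and Z = 0 is γ — a gamma ray.

gamma ray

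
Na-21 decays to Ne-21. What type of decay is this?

beta-plus decay or electron capture

ΔA = 21 − 21 = 0; ΔZ = 10 − 11 = -1.
A is unchanged and Z drops by 1 — a proton has become a neutron (β⁺ emission or electron capture).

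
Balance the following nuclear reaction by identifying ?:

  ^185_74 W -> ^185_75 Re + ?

beta-minus particle

Conserve mass number: 185 = 185 + A, so A = 0.
Conserve atomic number: 74 = 75 + Z, so Z = -1.
A = 0 and Z = -1 is ^0_-1 e — a beta-minus particle.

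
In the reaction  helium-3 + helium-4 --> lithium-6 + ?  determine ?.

Conserve mass number: 3 + 4 = 6 + A, so A = 1.
Conserve atomic number: 2 + 2 = 3 + Z, so Z = 1.
A = 1 and Z = 1 is hydrogen-1 — a proton.

proton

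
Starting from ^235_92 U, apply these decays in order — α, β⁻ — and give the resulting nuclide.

Pa-231

Start: (A, Z) = (235, 92).
After α: (231, 90).
After β⁻: (231, 91).
Z = 91 is protactinium.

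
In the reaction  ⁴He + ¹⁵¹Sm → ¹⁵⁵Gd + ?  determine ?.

gamma ray

Conserve mass number: 4 + 151 = 155 + A, so A = 0.
Conserve atomic number: 2 + 62 = 64 + Z, so Z = 0.
A = 0 and Z = 0 is γ — a gamma ray.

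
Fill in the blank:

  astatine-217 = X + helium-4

Conserve mass number: 217 = A + 4, so A = 213.
Conserve atomic number: 85 = Z + 2, so Z = 83.
Z = 83 is bismuth, so the species is bismuth-213.

Bi-213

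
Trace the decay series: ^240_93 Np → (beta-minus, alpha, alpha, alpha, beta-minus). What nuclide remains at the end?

Start: (A, Z) = (240, 93).
After β⁻: (240, 94).
After α: (236, 92).
After α: (232, 90).
After α: (228, 88).
After β⁻: (228, 89).
Z = 89 is actinium.

Ac-228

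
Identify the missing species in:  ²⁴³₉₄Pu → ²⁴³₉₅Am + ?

beta-minus particle

Conserve mass number: 243 = 243 + A, so A = 0.
Conserve atomic number: 94 = 95 + Z, so Z = -1.
A = 0 and Z = -1 is ⁰₋₁e — a beta-minus particle.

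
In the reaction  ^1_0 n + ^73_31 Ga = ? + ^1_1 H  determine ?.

Zn-73

Conserve mass number: 1 + 73 = A + 1, so A = 73.
Conserve atomic number: 0 + 31 = Z + 1, so Z = 30.
Z = 30 is zinc, so the species is ^73_30 Zn.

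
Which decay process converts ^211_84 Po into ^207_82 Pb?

alpha decay

ΔA = 207 − 211 = -4; ΔZ = 82 − 84 = -2.
A drops by 4 and Z drops by 2 — the signature of alpha emission.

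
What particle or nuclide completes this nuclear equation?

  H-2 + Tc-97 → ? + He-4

Mo-95

Conserve mass number: 2 + 97 = A + 4, so A = 95.
Conserve atomic number: 1 + 43 = Z + 2, so Z = 42.
Z = 42 is molybdenum, so the species is Mo-95.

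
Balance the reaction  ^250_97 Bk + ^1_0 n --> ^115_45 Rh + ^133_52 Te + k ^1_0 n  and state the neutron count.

Conserve mass number: 251 = 115 + 133 + k, so k = 251 − 248 = 3.
Check atomic number: 97 = 45 + 52 + 0 = 97. ✓

3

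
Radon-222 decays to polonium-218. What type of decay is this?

ΔA = 218 − 222 = -4; ΔZ = 84 − 86 = -2.
A drops by 4 and Z drops by 2 — the signature of alpha emission.

alpha decay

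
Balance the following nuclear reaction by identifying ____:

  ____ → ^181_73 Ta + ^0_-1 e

Hf-181

Conserve mass number: A = 181 + 0, so A = 181.
Conserve atomic number: Z = 73 − 1, so Z = 72.
Z = 72 is hafnium, so the species is ^181_72 Hf.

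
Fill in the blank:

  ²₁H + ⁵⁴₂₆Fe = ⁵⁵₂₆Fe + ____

Conserve mass number: 2 + 54 = 55 + A, so A = 1.
Conserve atomic number: 1 + 26 = 26 + Z, so Z = 1.
A = 1 and Z = 1 is ¹₁H — a proton.

proton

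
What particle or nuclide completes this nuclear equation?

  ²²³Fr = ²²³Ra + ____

beta-minus particle

Conserve mass number: 223 = 223 + A, so A = 0.
Conserve atomic number: 87 = 88 + Z, so Z = -1.
A = 0 and Z = -1 is e⁻ — a beta-minus particle.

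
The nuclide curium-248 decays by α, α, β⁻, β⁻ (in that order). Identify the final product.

Start: (A, Z) = (248, 96).
After α: (244, 94).
After α: (240, 92).
After β⁻: (240, 93).
After β⁻: (240, 94).
Z = 94 is plutonium.

Pu-240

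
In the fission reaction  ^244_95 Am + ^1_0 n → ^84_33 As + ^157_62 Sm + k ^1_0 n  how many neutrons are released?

Conserve mass number: 245 = 84 + 157 + k, so k = 245 − 241 = 4.
Check atomic number: 95 = 33 + 62 + 0 = 95. ✓

4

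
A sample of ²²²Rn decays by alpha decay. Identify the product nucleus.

Alpha decay: mass number changes by -4, atomic number by -2.
A: 222 − 4 = 218; Z: 86 − 2 = 84.
Z = 84 is polonium, so the daughter is ²¹⁸Po.

Po-218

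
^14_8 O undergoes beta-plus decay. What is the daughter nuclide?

N-14

Beta-plus decay: mass number changes by +0, atomic number by -1.
A: 14 = 14; Z: 8 − 1 = 7.
Z = 7 is nitrogen, so the daughter is ^14_7 N.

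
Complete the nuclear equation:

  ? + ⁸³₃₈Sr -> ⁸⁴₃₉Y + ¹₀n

deuteron

Conserve mass number: A + 83 = 84 + 1, so A = 2.
Conserve atomic number: Z + 38 = 39 + 0, so Z = 1.
A = 2 and Z = 1 is ²₁H — a deuteron.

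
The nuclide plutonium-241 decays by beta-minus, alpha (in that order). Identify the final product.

Np-237

Start: (A, Z) = (241, 94).
After β⁻: (241, 95).
After α: (237, 93).
Z = 93 is neptunium.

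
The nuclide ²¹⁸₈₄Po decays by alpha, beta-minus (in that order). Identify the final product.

Start: (A, Z) = (218, 84).
After α: (214, 82).
After β⁻: (214, 83).
Z = 83 is bismuth.

Bi-214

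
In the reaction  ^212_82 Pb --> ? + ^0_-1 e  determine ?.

Conserve mass number: 212 = A + 0, so A = 212.
Conserve atomic number: 82 = Z − 1, so Z = 83.
Z = 83 is bismuth, so the species is ^212_83 Bi.

Bi-212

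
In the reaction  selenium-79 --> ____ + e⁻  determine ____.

Br-79

Conserve mass number: 79 = A + 0, so A = 79.
Conserve atomic number: 34 = Z − 1, so Z = 35.
Z = 35 is bromine, so the species is bromine-79.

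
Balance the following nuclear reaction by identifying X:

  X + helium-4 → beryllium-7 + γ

Conserve mass number: A + 4 = 7 + 0, so A = 3.
Conserve atomic number: Z + 2 = 4 + 0, so Z = 2.
Z = 2 is helium, so the species is helium-3.

He-3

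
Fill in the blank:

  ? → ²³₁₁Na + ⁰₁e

Mg-23

Conserve mass number: A = 23 + 0, so A = 23.
Conserve atomic number: Z = 11 + 1, so Z = 12.
Z = 12 is magnesium, so the species is ²³₁₂Mg.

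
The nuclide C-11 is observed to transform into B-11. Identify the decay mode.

ΔA = 11 − 11 = 0; ΔZ = 5 − 6 = -1.
A is unchanged and Z drops by 1 — a proton has become a neutron (β⁺ emission or electron capture).

beta-plus decay or electron capture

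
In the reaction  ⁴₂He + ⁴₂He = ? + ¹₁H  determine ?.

Li-7

Conserve mass number: 4 + 4 = A + 1, so A = 7.
Conserve atomic number: 2 + 2 = Z + 1, so Z = 3.
Z = 3 is lithium, so the species is ⁷₃Li.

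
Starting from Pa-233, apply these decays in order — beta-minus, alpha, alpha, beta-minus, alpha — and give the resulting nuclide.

Start: (A, Z) = (233, 91).
After β⁻: (233, 92).
After α: (229, 90).
After α: (225, 88).
After β⁻: (225, 89).
After α: (221, 87).
Z = 87 is francium.

Fr-221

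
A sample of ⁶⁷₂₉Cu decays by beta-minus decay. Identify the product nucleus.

Zn-67

Beta-minus decay: mass number changes by +0, atomic number by +1.
A: 67 = 67; Z: 29 + 1 = 30.
Z = 30 is zinc, so the daughter is ⁶⁷₃₀Zn.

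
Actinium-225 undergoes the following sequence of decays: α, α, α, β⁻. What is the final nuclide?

Po-213

Start: (A, Z) = (225, 89).
After α: (221, 87).
After α: (217, 85).
After α: (213, 83).
After β⁻: (213, 84).
Z = 84 is polonium.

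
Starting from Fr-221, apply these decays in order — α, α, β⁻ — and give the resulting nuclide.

Start: (A, Z) = (221, 87).
After α: (217, 85).
After α: (213, 83).
After β⁻: (213, 84).
Z = 84 is polonium.

Po-213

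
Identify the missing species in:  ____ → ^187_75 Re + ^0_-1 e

Conserve mass number: A = 187 + 0, so A = 187.
Conserve atomic number: Z = 75 − 1, so Z = 74.
Z = 74 is tungsten, so the species is ^187_74 W.

W-187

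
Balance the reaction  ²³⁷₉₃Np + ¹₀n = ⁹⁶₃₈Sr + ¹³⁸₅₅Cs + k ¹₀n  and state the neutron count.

Conserve mass number: 238 = 96 + 138 + k, so k = 238 − 234 = 4.
Check atomic number: 93 = 38 + 55 + 0 = 93. ✓

4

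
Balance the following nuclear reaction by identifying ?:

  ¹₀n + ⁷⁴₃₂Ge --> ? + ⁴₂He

Zn-71

Conserve mass number: 1 + 74 = A + 4, so A = 71.
Conserve atomic number: 0 + 32 = Z + 2, so Z = 30.
Z = 30 is zinc, so the species is ⁷¹₃₀Zn.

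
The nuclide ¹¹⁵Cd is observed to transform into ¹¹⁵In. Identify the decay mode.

beta-minus decay

ΔA = 115 − 115 = 0; ΔZ = 49 − 48 = +1.
A is unchanged and Z rises by 1 — a neutron has become a proton (β⁻ decay).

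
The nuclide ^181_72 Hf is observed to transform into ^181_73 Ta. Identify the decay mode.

ΔA = 181 − 181 = 0; ΔZ = 73 − 72 = +1.
A is unchanged and Z rises by 1 — a neutron has become a proton (β⁻ decay).

beta-minus decay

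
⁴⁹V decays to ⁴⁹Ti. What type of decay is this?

ΔA = 49 − 49 = 0; ΔZ = 22 − 23 = -1.
A is unchanged and Z drops by 1 — a proton has become a neutron (β⁺ emission or electron capture).

beta-plus decay or electron capture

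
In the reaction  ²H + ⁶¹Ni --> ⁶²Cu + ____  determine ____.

Conserve mass number: 2 + 61 = 62 + A, so A = 1.
Conserve atomic number: 1 + 28 = 29 + Z, so Z = 0.
A = 1 and Z = 0 is ¹n — a neutron.

neutron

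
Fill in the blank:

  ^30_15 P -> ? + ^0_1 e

Si-30

Conserve mass number: 30 = A + 0, so A = 30.
Conserve atomic number: 15 = Z + 1, so Z = 14.
Z = 14 is silicon, so the species is ^30_14 Si.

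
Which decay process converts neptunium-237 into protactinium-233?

ΔA = 233 − 237 = -4; ΔZ = 91 − 93 = -2.
A drops by 4 and Z drops by 2 — the signature of alpha emission.

alpha decay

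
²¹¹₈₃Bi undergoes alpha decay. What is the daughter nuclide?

Tl-207

Alpha decay: mass number changes by -4, atomic number by -2.
A: 211 − 4 = 207; Z: 83 − 2 = 81.
Z = 81 is thallium, so the daughter is ²⁰⁷₈₁Tl.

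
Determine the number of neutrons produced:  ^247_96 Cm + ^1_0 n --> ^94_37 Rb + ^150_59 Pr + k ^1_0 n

4

Conserve mass number: 248 = 94 + 150 + k, so k = 248 − 244 = 4.
Check atomic number: 96 = 37 + 59 + 0 = 96. ✓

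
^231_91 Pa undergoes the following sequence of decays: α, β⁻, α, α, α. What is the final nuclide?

Start: (A, Z) = (231, 91).
After α: (227, 89).
After β⁻: (227, 90).
After α: (223, 88).
After α: (219, 86).
After α: (215, 84).
Z = 84 is polonium.

Po-215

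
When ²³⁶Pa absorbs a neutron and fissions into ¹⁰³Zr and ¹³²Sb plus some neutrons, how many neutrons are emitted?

Conserve mass number: 237 = 103 + 132 + k, so k = 237 − 235 = 2.
Check atomic number: 91 = 40 + 51 + 0 = 91. ✓

2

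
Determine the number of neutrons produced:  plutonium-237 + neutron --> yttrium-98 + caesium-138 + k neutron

2

Conserve mass number: 238 = 98 + 138 + k, so k = 238 − 236 = 2.
Check atomic number: 94 = 39 + 55 + 0 = 94. ✓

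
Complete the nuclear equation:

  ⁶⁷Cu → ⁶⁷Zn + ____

Conserve mass number: 67 = 67 + A, so A = 0.
Conserve atomic number: 29 = 30 + Z, so Z = -1.
A = 0 and Z = -1 is e⁻ — a beta-minus particle.

beta-minus particle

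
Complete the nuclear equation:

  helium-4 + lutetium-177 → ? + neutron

Ta-180

Conserve mass number: 4 + 177 = A + 1, so A = 180.
Conserve atomic number: 2 + 71 = Z + 0, so Z = 73.
Z = 73 is tantalum, so the species is tantalum-180.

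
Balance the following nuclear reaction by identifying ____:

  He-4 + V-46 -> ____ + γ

Mn-50

Conserve mass number: 4 + 46 = A + 0, so A = 50.
Conserve atomic number: 2 + 23 = Z + 0, so Z = 25.
Z = 25 is manganese, so the species is Mn-50.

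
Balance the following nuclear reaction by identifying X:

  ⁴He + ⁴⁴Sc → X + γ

V-48

Conserve mass number: 4 + 44 = A + 0, so A = 48.
Conserve atomic number: 2 + 21 = Z + 0, so Z = 23.
Z = 23 is vanadium, so the species is ⁴⁸V.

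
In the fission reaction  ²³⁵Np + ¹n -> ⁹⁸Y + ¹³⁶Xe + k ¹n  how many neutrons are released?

2

Conserve mass number: 236 = 98 + 136 + k, so k = 236 − 234 = 2.
Check atomic number: 93 = 39 + 54 + 0 = 93. ✓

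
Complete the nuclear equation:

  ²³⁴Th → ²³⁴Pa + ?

Conserve mass number: 234 = 234 + A, so A = 0.
Conserve atomic number: 90 = 91 + Z, so Z = -1.
A = 0 and Z = -1 is e⁻ — a beta-minus particle.

beta-minus particle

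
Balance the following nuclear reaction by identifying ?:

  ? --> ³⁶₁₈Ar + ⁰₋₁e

Conserve mass number: A = 36 + 0, so A = 36.
Conserve atomic number: Z = 18 − 1, so Z = 17.
Z = 17 is chlorine, so the species is ³⁶₁₇Cl.

Cl-36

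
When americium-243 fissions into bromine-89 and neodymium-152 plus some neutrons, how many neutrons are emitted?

2

Conserve mass number: 243 = 89 + 152 + k, so k = 243 − 241 = 2.
Check atomic number: 95 = 35 + 60 + 0 = 95. ✓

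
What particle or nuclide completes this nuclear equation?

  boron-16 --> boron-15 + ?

Conserve mass number: 16 = 15 + A, so A = 1.
Conserve atomic number: 5 = 5 + Z, so Z = 0.
A = 1 and Z = 0 is neutron — a neutron.

neutron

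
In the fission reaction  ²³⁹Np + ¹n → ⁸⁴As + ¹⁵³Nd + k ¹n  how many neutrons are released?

3

Conserve mass number: 240 = 84 + 153 + k, so k = 240 − 237 = 3.
Check atomic number: 93 = 33 + 60 + 0 = 93. ✓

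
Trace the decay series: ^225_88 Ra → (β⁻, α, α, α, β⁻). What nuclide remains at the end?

Start: (A, Z) = (225, 88).
After β⁻: (225, 89).
After α: (221, 87).
After α: (217, 85).
After α: (213, 83).
After β⁻: (213, 84).
Z = 84 is polonium.

Po-213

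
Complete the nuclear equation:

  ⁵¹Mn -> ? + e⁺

Conserve mass number: 51 = A + 0, so A = 51.
Conserve atomic number: 25 = Z + 1, so Z = 24.
Z = 24 is chromium, so the species is ⁵¹Cr.

Cr-51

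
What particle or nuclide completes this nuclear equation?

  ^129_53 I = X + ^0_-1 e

Xe-129

Conserve mass number: 129 = A + 0, so A = 129.
Conserve atomic number: 53 = Z − 1, so Z = 54.
Z = 54 is xenon, so the species is ^129_54 Xe.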